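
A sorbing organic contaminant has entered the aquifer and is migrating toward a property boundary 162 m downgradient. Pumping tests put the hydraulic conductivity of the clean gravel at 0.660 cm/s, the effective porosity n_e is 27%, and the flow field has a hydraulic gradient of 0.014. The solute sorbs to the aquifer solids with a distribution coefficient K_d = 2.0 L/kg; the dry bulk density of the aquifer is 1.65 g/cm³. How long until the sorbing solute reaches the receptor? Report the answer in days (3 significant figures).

72.4 days

K = 0.660 cm/s × 864 = 570.2 m/d
Specific discharge q = 570.2 × 0.014 = 7.983 m/d
v_s = q/n_e = 7.983/0.27 = 29.57 m/d
Retardation R = 1 + ρ_b·K_d/n = 1 + 1.65×2.0/0.27 = 13.22
Contaminant velocity v_c = v/R = 29.57/13.22 = 2.236 m/d
t = L/v_c = 162/2.236 = 72.44 d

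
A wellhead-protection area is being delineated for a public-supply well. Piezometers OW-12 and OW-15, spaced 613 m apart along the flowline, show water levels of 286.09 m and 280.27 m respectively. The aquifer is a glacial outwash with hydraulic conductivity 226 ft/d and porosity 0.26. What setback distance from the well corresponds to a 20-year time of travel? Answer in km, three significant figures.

Hydraulic gradient i = (286.09 − 280.27) / 613 = 5.82 / 613 = 0.009494
K = 226 ft/d × 0.3048 = 68.88 m/d
q = Ki = 68.88 × 0.009494 = 0.6540 m/d
Seepage velocity v = q / n = 0.6540 / 0.26 = 2.515 m/d
T = 20 yr × 365 = 7300 d
L = v × T = 2.515 × 7300 = 18360 m
   = 18.4 km

18.4 km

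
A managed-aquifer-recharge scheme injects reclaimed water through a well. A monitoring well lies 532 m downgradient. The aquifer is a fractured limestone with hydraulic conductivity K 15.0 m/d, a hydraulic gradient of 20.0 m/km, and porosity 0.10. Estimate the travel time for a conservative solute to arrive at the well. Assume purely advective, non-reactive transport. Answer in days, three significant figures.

177 days

q = Ki = 15.0 × 0.020 = 0.3000 m/d
v_s = q/n_e = 0.3000/0.10 = 3.000 m/d
t = L / v = 532 / 3.000 = 177.3 d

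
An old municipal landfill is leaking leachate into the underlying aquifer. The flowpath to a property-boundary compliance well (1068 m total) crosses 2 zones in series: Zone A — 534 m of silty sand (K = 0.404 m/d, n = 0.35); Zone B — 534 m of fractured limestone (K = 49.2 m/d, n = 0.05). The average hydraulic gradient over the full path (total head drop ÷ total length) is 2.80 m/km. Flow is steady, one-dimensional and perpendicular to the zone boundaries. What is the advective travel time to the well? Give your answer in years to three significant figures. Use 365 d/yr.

Steady 1-D flow in series ⇒ the Darcy flux q is identical in every zone and the zone head losses add (resistances L/K in series).
Σ(L/K) = 534/0.404 + 534/49.2 = 1322 + 10.85 = 1333 d
K_eq = L_total / Σ(L/K) = 1068 / 1333 = 0.8014 m/d
q = K_eq · i = 0.8014 × 0.0028 = 0.002244 m/d (same in every zone)
Zone A: v = q/n = 0.002244/0.35 = 0.006411 m/d → t_A = 534/0.006411 = 83290 d
Zone B: v = q/n = 0.002244/0.05 = 0.04488 m/d → t_B = 534/0.04488 = 11900 d
Total t = 83290 + 11900 = 95190 d
   = 95190 / 365 = 261 yr

261 years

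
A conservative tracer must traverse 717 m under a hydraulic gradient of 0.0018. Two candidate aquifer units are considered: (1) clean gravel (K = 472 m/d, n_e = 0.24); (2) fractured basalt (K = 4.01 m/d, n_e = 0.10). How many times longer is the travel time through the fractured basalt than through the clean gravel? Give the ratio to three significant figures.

49.0

Unit 1 (clean gravel): v = 472×0.0018/0.24 = 3.540 m/d, t = 717/3.540 = 202.5 d
Unit 2 (fractured basalt): v = 4.01×0.0018/0.10 = 0.07218 m/d, t = 717/0.07218 = 9933 d
t(fractured basalt) / t(clean gravel) = 9933/202.5 = 49.0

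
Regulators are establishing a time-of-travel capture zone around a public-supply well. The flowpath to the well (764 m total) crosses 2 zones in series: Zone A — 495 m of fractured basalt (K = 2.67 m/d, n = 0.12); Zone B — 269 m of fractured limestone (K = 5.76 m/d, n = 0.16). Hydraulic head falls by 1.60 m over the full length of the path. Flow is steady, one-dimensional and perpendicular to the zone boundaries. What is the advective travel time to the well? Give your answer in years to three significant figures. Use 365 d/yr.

Steady 1-D flow in series ⇒ the Darcy flux q is identical in every zone and the zone head losses add (resistances L/K in series).
Σ(L/K) = 495/2.67 + 269/5.76 = 185.4 + 46.70 = 232.1 d
q = ΔH / Σ(L/K) = 1.60 / 232.1 = 0.006894 m/d (same in every zone)
Zone A: v = q/n = 0.006894/0.12 = 0.05745 m/d → t_A = 495/0.05745 = 8617 d
Zone B: v = q/n = 0.006894/0.16 = 0.04309 m/d → t_B = 269/0.04309 = 6243 d
Total t = 8617 + 6243 = 14860 d
   = 14860 / 365 = 40.7 yr

40.7 years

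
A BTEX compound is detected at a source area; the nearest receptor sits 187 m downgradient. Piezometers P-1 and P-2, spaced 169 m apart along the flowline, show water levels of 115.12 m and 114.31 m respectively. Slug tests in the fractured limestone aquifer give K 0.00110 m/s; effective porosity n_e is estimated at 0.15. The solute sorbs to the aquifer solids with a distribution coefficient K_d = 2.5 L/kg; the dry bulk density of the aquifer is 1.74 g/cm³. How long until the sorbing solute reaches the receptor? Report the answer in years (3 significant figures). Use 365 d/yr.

Hydraulic gradient i = (115.12 − 114.31) / 169 = 0.81 / 169 = 0.004793
K = 0.00110 m/s × 86400 s/d = 95.04 m/d
q = Ki = 95.04 × 0.004793 = 0.4555 m/d
v = Ki/n = 95.04·0.004793/0.15 = 3.037 m/d
Retardation R = 1 + ρ_b·K_d/n = 1 + 1.74×2.5/0.15 = 30.00
Contaminant velocity v_c = v/R = 3.037/30.00 = 0.1012 m/d
t = L/v_c = 187/0.1012 = 1847 d
   = 1847/365 = 5.06 yr

5.06 years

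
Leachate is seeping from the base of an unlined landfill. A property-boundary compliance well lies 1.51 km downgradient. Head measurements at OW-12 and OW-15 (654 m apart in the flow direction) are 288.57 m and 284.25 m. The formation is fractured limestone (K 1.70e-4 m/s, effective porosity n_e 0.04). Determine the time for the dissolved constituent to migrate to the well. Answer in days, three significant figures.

623 days

Hydraulic gradient i = (288.57 − 284.25) / 654 = 4.32 / 654 = 0.006606
K = 1.70e-4 m/s × 86400 s/d = 14.69 m/d
Darcy flux q = K·i = 14.69 × 0.006606 = 0.09702 m/d
v = Ki/n = 14.69·0.006606/0.04 = 2.426 m/d
L = 1.51 km = 1510 m
t = L / v = 1510 / 2.426 = 622.5 d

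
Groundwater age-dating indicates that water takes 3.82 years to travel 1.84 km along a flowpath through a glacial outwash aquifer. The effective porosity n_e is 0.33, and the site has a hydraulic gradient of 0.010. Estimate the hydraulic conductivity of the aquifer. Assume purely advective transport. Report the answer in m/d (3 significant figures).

43.5 m/d

t = 3.82 years = 1394 d
L = 1.84 km = 1840 m
v = L / t = 1840 / 1394 = 1.320 m/d
K = v · n / i = 1.320 × 0.33 / 0.010 = 43.5 m/d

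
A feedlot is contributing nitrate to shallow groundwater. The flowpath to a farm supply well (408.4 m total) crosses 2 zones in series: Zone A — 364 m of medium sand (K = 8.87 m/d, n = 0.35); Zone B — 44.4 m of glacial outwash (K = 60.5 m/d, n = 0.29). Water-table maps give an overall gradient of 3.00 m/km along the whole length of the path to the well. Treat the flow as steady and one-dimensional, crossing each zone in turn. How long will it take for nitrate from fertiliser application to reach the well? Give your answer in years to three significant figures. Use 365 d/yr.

13.1 years

Continuity: the same q passes through each zone, so ΔH = q·Σ(L_j/K_j) — the zones act as resistances in series.
Σ(L/K) = 364/8.87 + 44.4/60.5 = 41.04 + 0.7339 = 41.77 d
K_eq = L_total / Σ(L/K) = 408.4 / 41.77 = 9.777 m/d
q = K_eq · i = 9.777 × 0.0030 = 0.02933 m/d (same in every zone)
Zone A: v = q/n = 0.02933/0.35 = 0.08380 m/d → t_A = 364/0.08380 = 4343 d
Zone B: v = q/n = 0.02933/0.29 = 0.1011 m/d → t_B = 44.4/0.1011 = 439.0 d
Total t = 4343 + 439.0 = 4782 d
   = 4782 / 365 = 13.1 yr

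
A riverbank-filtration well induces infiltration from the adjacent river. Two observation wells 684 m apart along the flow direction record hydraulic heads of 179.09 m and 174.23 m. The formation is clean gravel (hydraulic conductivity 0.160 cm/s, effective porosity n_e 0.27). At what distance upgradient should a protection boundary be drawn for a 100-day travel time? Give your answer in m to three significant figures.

Hydraulic gradient i = (179.09 − 174.23) / 684 = 4.86 / 684 = 0.007105
K = 0.160 cm/s × 864 = 138.2 m/d
q = Ki = 138.2 × 0.007105 = 0.9822 m/d
Seepage velocity v = q / n = 0.9822 / 0.27 = 3.638 m/d
L = v × T = 3.638 × 100 = 363.8 m

364 m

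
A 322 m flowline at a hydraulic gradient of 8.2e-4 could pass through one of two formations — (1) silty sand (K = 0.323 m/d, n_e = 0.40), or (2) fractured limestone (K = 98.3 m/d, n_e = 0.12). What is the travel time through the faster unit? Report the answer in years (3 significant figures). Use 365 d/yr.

Unit 1 (silty sand): v = 0.323×8.2e-4/0.40 = 6.622e-4 m/d, t = 322/6.622e-4 = 486300 d
Unit 2 (fractured limestone): v = 98.3×8.2e-4/0.12 = 0.6717 m/d, t = 322/0.6717 = 479.4 d
Faster: 479.4 d / 365 = 1.31 yr

1.31 years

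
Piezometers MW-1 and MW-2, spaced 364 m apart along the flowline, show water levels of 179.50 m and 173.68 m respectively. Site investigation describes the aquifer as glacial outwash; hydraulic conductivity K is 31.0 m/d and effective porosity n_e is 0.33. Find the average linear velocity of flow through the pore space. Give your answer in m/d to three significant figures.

1.50 m/d

Hydraulic gradient i = (179.50 − 173.68) / 364 = 5.82 / 364 = 0.01599
q = Ki = 31.0 × 0.01599 = 0.4957 m/d
Seepage velocity v = q / n = 0.4957 / 0.33 = 1.502 m/d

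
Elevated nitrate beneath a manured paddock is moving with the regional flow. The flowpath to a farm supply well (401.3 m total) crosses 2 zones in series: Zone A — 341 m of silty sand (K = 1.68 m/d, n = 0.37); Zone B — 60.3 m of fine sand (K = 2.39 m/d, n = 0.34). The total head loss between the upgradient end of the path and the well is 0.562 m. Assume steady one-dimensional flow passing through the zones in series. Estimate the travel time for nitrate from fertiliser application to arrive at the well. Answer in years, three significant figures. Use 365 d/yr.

Continuity: the same q passes through each zone, so ΔH = q·Σ(L_j/K_j) — the zones act as resistances in series.
Σ(L/K) = 341/1.68 + 60.3/2.39 = 203.0 + 25.23 = 228.2 d
q = ΔH / Σ(L/K) = 0.562 / 228.2 = 0.002463 m/d (same in every zone)
Zone A: v = q/n = 0.002463/0.37 = 0.006656 m/d → t_A = 341/0.006656 = 51230 d
Zone B: v = q/n = 0.002463/0.34 = 0.007243 m/d → t_B = 60.3/0.007243 = 8325 d
Total t = 51230 + 8325 = 59560 d
   = 59560 / 365 = 163 yr

163 years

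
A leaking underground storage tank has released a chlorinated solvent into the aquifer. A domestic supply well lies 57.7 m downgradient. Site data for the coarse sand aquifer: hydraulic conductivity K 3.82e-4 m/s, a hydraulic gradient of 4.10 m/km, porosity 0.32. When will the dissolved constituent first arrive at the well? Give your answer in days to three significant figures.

K = 3.82e-4 m/s × 86400 s/d = 33.00 m/d
Specific discharge q = 33.00 × 0.0041 = 0.1353 m/d
v_s = q/n_e = 0.1353/0.32 = 0.4229 m/d
t = L / v = 57.7 / 0.4229 = 136.4 d

136 days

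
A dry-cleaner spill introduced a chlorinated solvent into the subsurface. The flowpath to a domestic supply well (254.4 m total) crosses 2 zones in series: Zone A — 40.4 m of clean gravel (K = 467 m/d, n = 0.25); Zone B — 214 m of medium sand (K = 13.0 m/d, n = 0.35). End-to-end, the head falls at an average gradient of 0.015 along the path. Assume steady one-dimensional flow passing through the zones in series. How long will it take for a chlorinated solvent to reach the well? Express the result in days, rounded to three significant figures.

369 days

Continuity: the same q passes through each zone, so ΔH = q·Σ(L_j/K_j) — the zones act as resistances in series.
Σ(L/K) = 40.4/467 + 214/13.0 = 0.08651 + 16.46 = 16.55 d
K_eq = L_total / Σ(L/K) = 254.4 / 16.55 = 15.37 m/d
q = K_eq · i = 15.37 × 0.015 = 0.2306 m/d (same in every zone)
Zone A: v = q/n = 0.2306/0.25 = 0.9224 m/d → t_A = 40.4/0.9224 = 43.80 d
Zone B: v = q/n = 0.2306/0.35 = 0.6589 m/d → t_B = 214/0.6589 = 324.8 d
Total t = 43.80 + 324.8 = 368.6 d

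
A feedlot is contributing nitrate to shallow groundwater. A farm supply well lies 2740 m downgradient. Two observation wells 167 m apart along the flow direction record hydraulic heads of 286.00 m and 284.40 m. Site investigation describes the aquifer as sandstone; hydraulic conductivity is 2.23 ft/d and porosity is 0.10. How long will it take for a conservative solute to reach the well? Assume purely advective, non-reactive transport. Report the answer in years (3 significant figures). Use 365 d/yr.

Hydraulic gradient i = (286.00 − 284.40) / 167 = 1.60 / 167 = 0.009581
K = 2.23 ft/d × 0.3048 = 0.6797 m/d
Specific discharge q = 0.6797 × 0.009581 = 0.006512 m/d
Average linear velocity = 0.006512 / 0.10 = 0.06512 m/d
t = L / v = 2740 / 0.06512 = 42080 d
   = 42080 / 365 = 115 yr

115 years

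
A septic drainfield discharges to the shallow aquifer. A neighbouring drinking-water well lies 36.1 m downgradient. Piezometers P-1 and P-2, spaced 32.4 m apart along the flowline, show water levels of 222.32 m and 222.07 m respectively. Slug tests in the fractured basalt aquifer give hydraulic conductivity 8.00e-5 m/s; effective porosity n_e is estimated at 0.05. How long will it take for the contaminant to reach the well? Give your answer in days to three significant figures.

33.8 days

Hydraulic gradient i = (222.32 − 222.07) / 32.4 = 0.25 / 32.4 = 0.007716
K = 8.00e-5 m/s × 86400 s/d = 6.912 m/d
Darcy flux q = K·i = 6.912 × 0.007716 = 0.05333 m/d
v = Ki/n = 6.912·0.007716/0.05 = 1.067 m/d
t = L / v = 36.1 / 1.067 = 33.84 d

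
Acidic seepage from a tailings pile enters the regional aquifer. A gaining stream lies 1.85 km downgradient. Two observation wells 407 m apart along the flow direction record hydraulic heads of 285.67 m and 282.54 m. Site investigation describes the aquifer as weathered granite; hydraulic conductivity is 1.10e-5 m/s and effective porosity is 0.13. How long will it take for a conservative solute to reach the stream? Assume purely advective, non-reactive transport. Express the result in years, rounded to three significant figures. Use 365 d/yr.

90.2 years

Hydraulic gradient i = (285.67 − 282.54) / 407 = 3.13 / 407 = 0.007690
K = 1.10e-5 m/s × 86400 s/d = 0.9504 m/d
Specific discharge q = 0.9504 × 0.007690 = 0.007309 m/d
Seepage velocity v = q / n = 0.007309 / 0.13 = 0.05622 m/d
L = 1.85 km = 1850 m
t = L / v = 1850 / 0.05622 = 32900 d
   = 32900 / 365 = 90.2 yr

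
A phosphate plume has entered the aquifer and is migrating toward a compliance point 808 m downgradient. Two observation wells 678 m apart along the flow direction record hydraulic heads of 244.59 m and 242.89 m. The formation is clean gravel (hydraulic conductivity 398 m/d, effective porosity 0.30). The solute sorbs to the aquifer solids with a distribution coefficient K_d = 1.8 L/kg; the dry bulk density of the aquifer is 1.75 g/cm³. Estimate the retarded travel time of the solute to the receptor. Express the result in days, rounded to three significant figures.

2790 days

Hydraulic gradient i = (244.59 − 242.89) / 678 = 1.70 / 678 = 0.002507
q = Ki = 398 × 0.002507 = 0.9979 m/d
v_s = q/n_e = 0.9979/0.30 = 3.326 m/d
Retardation R = 1 + ρ_b·K_d/n = 1 + 1.75×1.8/0.30 = 11.50
Contaminant velocity v_c = v/R = 3.326/11.50 = 0.2893 m/d
t = L/v_c = 808/0.2893 = 2793 d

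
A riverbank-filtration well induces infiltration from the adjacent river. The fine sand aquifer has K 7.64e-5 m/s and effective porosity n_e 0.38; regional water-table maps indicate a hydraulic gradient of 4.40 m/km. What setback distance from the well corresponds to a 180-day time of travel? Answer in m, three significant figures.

K = 7.64e-5 m/s × 86400 s/d = 6.601 m/d
Specific discharge q = 6.601 × 0.0044 = 0.02904 m/d
Average linear velocity = 0.02904 / 0.38 = 0.07643 m/d
L = v × T = 0.07643 × 180 = 13.76 m

13.8 m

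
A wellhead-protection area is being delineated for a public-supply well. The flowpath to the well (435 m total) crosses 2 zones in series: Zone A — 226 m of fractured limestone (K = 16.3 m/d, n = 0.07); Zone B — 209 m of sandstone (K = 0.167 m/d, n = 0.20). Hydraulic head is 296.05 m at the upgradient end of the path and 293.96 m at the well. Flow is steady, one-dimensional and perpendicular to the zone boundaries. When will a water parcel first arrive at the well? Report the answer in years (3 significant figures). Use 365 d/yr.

95.6 years

Total head drop ΔH = 296.05 − 293.96 = 2.09 m
Continuity: the same q passes through each zone, so ΔH = q·Σ(L_j/K_j) — the zones act as resistances in series.
Σ(L/K) = 226/16.3 + 209/0.167 = 13.87 + 1251 = 1265 d
q = ΔH / Σ(L/K) = 2.09 / 1265 = 0.001652 m/d (same in every zone)
Zone A: v = q/n = 0.001652/0.07 = 0.02360 m/d → t_A = 226/0.02360 = 9578 d
Zone B: v = q/n = 0.001652/0.20 = 0.008259 m/d → t_B = 209/0.008259 = 25310 d
Total t = 9578 + 25310 = 34890 d
   = 34890 / 365 = 95.6 yr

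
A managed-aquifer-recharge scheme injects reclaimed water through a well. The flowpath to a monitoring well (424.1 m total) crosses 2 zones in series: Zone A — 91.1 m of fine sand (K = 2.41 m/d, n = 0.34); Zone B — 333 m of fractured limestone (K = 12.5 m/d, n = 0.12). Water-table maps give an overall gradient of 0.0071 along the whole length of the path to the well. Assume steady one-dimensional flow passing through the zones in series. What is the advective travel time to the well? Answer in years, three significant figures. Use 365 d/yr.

4.16 years

Steady 1-D flow in series ⇒ the Darcy flux q is identical in every zone and the zone head losses add (resistances L/K in series).
Σ(L/K) = 91.1/2.41 + 333/12.5 = 37.80 + 26.64 = 64.44 d
K_eq = L_total / Σ(L/K) = 424.1 / 64.44 = 6.581 m/d
q = K_eq · i = 6.581 × 0.0071 = 0.04673 m/d (same in every zone)
Zone A: v = q/n = 0.04673/0.34 = 0.1374 m/d → t_A = 91.1/0.1374 = 662.9 d
Zone B: v = q/n = 0.04673/0.12 = 0.3894 m/d → t_B = 333/0.3894 = 855.2 d
Total t = 662.9 + 855.2 = 1518 d
   = 1518 / 365 = 4.16 yr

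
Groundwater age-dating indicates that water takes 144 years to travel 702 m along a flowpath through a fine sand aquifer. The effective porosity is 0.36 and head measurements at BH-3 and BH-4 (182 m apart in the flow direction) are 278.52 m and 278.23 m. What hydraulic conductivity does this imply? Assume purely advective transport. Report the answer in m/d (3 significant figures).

3.02 m/d

Hydraulic gradient i = (278.52 − 278.23) / 182 = 0.29 / 182 = 0.001593
t = 144 years = 52560 d
v = L / t = 702 / 52560 = 0.01336 m/d
K = v · n / i = 0.01336 × 0.36 / 0.001593 = 3.02 m/d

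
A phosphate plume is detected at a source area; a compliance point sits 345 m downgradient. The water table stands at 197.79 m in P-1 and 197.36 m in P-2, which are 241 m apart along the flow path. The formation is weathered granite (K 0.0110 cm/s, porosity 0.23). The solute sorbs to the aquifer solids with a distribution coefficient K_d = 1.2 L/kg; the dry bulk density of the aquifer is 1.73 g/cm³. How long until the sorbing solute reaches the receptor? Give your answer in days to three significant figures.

Hydraulic gradient i = (197.79 − 197.36) / 241 = 0.43 / 241 = 0.001784
K = 0.0110 cm/s × 864 = 9.504 m/d
Specific discharge q = 9.504 × 0.001784 = 0.01696 m/d
v = Ki/n = 9.504·0.001784/0.23 = 0.07373 m/d
Retardation R = 1 + ρ_b·K_d/n = 1 + 1.73×1.2/0.23 = 10.03
Contaminant velocity v_c = v/R = 0.07373/10.03 = 0.007354 m/d
t = L/v_c = 345/0.007354 = 46920 d

46900 days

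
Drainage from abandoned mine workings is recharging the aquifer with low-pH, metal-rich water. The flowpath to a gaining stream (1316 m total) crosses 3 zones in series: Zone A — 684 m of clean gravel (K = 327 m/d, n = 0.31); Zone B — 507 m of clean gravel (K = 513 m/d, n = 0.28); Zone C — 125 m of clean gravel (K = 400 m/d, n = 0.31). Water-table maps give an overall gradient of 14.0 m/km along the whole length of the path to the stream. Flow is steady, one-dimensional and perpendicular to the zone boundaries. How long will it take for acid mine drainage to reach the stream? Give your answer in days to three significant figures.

72.3 days

Continuity: the same q passes through each zone, so ΔH = q·Σ(L_j/K_j) — the zones act as resistances in series.
Σ(L/K) = 684/327 + 507/513 + 125/400 = 2.092 + 0.9883 + 0.3125 = 3.393 d
K_eq = L_total / Σ(L/K) = 1316 / 3.393 = 387.9 m/d
q = K_eq · i = 387.9 × 0.014 = 5.431 m/d (same in every zone)
Zone A: v = q/n = 5.431/0.31 = 17.52 m/d → t_A = 684/17.52 = 39.04 d
Zone B: v = q/n = 5.431/0.28 = 19.40 m/d → t_B = 507/19.40 = 26.14 d
Zone C: v = q/n = 5.431/0.31 = 17.52 m/d → t_C = 125/17.52 = 7.135 d
Total t = 39.04 + 26.14 + 7.135 = 72.32 d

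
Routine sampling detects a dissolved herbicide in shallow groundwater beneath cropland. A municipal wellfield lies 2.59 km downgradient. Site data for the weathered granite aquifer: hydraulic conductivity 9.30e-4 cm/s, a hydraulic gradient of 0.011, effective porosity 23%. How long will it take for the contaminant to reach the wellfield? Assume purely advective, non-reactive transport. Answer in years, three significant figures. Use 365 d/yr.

K = 9.30e-4 cm/s × 864 = 0.8035 m/d
Darcy flux q = K·i = 0.8035 × 0.011 = 0.008839 m/d
v_s = q/n_e = 0.008839/0.23 = 0.03843 m/d
L = 2.59 km = 2590 m
t = L / v = 2590 / 0.03843 = 67400 d
   = 67400 / 365 = 185 yr

185 years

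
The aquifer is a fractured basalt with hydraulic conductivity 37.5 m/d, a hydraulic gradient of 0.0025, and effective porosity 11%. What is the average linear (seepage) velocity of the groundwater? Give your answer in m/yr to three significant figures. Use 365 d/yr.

311 m/yr

Specific discharge q = 37.5 × 0.0025 = 0.09375 m/d
v_s = q/n_e = 0.09375/0.11 = 0.8523 m/d
   = 0.8523 × 365 = 311 m/yr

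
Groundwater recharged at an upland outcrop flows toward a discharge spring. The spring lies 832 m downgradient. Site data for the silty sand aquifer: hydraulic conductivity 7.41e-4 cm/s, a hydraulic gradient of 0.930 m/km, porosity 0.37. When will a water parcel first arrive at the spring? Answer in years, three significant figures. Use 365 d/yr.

1420 years

K = 7.41e-4 cm/s × 864 = 0.6402 m/d
Darcy flux q = K·i = 0.6402 × 9.3e-4 = 5.954e-4 m/d
Seepage velocity v = q / n = 5.954e-4 / 0.37 = 0.001609 m/d
t = L / v = 832 / 0.001609 = 517000 d
   = 517000 / 365 = 1420 yr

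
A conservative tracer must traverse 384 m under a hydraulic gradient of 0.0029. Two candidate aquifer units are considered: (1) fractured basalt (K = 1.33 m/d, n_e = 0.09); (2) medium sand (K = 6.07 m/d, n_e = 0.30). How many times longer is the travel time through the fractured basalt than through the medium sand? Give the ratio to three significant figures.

1.37

Unit 1 (fractured basalt): v = 1.33×0.0029/0.09 = 0.04286 m/d, t = 384/0.04286 = 8960 d
Unit 2 (medium sand): v = 6.07×0.0029/0.30 = 0.05868 m/d, t = 384/0.05868 = 6544 d
t(fractured basalt) / t(medium sand) = 8960/6544 = 1.37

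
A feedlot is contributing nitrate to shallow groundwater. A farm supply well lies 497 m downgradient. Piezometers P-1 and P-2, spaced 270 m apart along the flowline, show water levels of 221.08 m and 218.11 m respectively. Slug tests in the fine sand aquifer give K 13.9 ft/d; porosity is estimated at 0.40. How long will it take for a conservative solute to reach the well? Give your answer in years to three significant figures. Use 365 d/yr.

Hydraulic gradient i = (221.08 − 218.11) / 270 = 2.97 / 270 = 0.01100
K = 13.9 ft/d × 0.3048 = 4.237 m/d
Specific discharge q = 4.237 × 0.01100 = 0.04660 m/d
v = Ki/n = 4.237·0.01100/0.40 = 0.1165 m/d
t = L / v = 497 / 0.1165 = 4266 d
   = 4266 / 365 = 11.7 yr

11.7 years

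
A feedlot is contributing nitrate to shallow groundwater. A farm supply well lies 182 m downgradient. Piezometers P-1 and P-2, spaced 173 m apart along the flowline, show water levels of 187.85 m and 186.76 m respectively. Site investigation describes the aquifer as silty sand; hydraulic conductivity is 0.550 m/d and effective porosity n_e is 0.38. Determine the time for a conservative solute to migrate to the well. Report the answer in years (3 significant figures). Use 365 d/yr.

Hydraulic gradient i = (187.85 − 186.76) / 173 = 1.09 / 173 = 0.006301
Darcy flux q = K·i = 0.550 × 0.006301 = 0.003465 m/d
v_s = q/n_e = 0.003465/0.38 = 0.009119 m/d
t = L / v = 182 / 0.009119 = 19960 d
   = 19960 / 365 = 54.7 yr

54.7 years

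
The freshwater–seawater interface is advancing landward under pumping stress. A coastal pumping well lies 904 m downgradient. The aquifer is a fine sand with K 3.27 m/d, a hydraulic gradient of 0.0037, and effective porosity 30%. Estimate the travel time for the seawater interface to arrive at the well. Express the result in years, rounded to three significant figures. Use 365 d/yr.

q = Ki = 3.27 × 0.0037 = 0.01210 m/d
Seepage velocity v = q / n = 0.01210 / 0.30 = 0.04033 m/d
t = L / v = 904 / 0.04033 = 22420 d
   = 22420 / 365 = 61.4 yr

61.4 years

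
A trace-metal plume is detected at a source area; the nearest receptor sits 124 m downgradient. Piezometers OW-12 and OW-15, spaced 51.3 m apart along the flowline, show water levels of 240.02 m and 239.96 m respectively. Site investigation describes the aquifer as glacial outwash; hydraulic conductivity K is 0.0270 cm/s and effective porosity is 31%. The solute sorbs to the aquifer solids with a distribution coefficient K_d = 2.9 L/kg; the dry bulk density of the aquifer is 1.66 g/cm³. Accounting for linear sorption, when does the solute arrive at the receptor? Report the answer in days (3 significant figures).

23300 days

Hydraulic gradient i = (240.02 − 239.96) / 51.3 = 0.06 / 51.3 = 0.001170
K = 0.0270 cm/s × 864 = 23.33 m/d
q = Ki = 23.33 × 0.001170 = 0.02728 m/d
v = Ki/n = 23.33·0.001170/0.31 = 0.08801 m/d
Retardation R = 1 + ρ_b·K_d/n = 1 + 1.66×2.9/0.31 = 16.53
Contaminant velocity v_c = v/R = 0.08801/16.53 = 0.005325 m/d
t = L/v_c = 124/0.005325 = 23290 d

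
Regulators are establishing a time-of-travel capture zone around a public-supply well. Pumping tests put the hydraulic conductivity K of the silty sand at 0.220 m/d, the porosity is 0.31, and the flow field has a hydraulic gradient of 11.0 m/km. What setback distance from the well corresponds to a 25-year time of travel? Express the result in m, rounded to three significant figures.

71.2 m

q = Ki = 0.220 × 0.011 = 0.002420 m/d
Seepage velocity v = q / n = 0.002420 / 0.31 = 0.007806 m/d
T = 25 yr × 365 = 9125 d
L = v × T = 0.007806 × 9125 = 71.23 m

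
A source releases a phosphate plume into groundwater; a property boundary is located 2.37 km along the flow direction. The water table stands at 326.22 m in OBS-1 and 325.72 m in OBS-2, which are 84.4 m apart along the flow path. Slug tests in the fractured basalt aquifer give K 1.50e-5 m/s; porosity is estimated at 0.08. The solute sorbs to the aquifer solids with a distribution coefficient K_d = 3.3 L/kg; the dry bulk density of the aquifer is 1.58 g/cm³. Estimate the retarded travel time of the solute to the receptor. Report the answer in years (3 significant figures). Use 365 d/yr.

4480 years

Hydraulic gradient i = (326.22 − 325.72) / 84.4 = 0.50 / 84.4 = 0.005924
K = 1.50e-5 m/s × 86400 s/d = 1.296 m/d
q = Ki = 1.296 × 0.005924 = 0.007678 m/d
Average linear velocity = 0.007678 / 0.08 = 0.09597 m/d
Retardation R = 1 + ρ_b·K_d/n = 1 + 1.58×3.3/0.08 = 66.18
Contaminant velocity v_c = v/R = 0.09597/66.18 = 0.001450 m/d
L = 2.37 km = 2370 m
t = L/v_c = 2370/0.001450 = 1.634e6 d
   = 1.634e6/365 = 4480 yr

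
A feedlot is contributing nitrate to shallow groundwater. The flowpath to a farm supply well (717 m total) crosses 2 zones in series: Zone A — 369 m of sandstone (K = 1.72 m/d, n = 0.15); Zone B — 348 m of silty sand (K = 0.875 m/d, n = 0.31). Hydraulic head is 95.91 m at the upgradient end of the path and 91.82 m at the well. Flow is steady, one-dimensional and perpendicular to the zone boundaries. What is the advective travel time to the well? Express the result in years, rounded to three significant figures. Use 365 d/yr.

66.9 years

Total head drop ΔH = 95.91 − 91.82 = 4.09 m
Steady 1-D flow in series ⇒ the Darcy flux q is identical in every zone and the zone head losses add (resistances L/K in series).
Σ(L/K) = 369/1.72 + 348/0.875 = 214.5 + 397.7 = 612.2 d
q = ΔH / Σ(L/K) = 4.09 / 612.2 = 0.006680 m/d (same in every zone)
Zone A: v = q/n = 0.006680/0.15 = 0.04454 m/d → t_A = 369/0.04454 = 8286 d
Zone B: v = q/n = 0.006680/0.31 = 0.02155 m/d → t_B = 348/0.02155 = 16150 d
Total t = 8286 + 16150 = 24430 d
   = 24430 / 365 = 66.9 yr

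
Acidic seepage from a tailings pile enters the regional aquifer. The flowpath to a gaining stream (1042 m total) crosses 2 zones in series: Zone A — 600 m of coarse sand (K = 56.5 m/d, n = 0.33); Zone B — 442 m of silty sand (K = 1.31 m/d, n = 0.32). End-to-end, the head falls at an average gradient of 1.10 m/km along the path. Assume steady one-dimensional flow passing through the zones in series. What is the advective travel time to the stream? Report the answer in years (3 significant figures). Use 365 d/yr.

282 years

Continuity: the same q passes through each zone, so ΔH = q·Σ(L_j/K_j) — the zones act as resistances in series.
Σ(L/K) = 600/56.5 + 442/1.31 = 10.62 + 337.4 = 348.0 d
K_eq = L_total / Σ(L/K) = 1042 / 348.0 = 2.994 m/d
q = K_eq · i = 2.994 × 0.0011 = 0.003293 m/d (same in every zone)
Zone A: v = q/n = 0.003293/0.33 = 0.009980 m/d → t_A = 600/0.009980 = 60120 d
Zone B: v = q/n = 0.003293/0.32 = 0.01029 m/d → t_B = 442/0.01029 = 42950 d
Total t = 60120 + 42950 = 103100 d
   = 103100 / 365 = 282 yr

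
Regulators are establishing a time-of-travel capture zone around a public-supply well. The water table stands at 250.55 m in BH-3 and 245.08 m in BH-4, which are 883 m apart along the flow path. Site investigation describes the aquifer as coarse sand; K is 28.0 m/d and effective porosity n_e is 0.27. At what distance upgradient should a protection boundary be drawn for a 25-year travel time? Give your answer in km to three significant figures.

Hydraulic gradient i = (250.55 − 245.08) / 883 = 5.47 / 883 = 0.006195
Darcy flux q = K·i = 28.0 × 0.006195 = 0.1735 m/d
Seepage velocity v = q / n = 0.1735 / 0.27 = 0.6424 m/d
T = 25 yr × 365 = 9125 d
L = v × T = 0.6424 × 9125 = 5862 m
   = 5.86 km

5.86 km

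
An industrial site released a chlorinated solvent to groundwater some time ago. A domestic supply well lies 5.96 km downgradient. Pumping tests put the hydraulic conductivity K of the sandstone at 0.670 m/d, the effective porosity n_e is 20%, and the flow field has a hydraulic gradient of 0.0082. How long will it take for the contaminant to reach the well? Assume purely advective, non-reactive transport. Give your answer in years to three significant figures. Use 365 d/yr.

Specific discharge q = 0.670 × 0.0082 = 0.005494 m/d
Average linear velocity = 0.005494 / 0.20 = 0.02747 m/d
L = 5.96 km = 5960 m
t = L / v = 5960 / 0.02747 = 217000 d
   = 217000 / 365 = 594 yr

594 years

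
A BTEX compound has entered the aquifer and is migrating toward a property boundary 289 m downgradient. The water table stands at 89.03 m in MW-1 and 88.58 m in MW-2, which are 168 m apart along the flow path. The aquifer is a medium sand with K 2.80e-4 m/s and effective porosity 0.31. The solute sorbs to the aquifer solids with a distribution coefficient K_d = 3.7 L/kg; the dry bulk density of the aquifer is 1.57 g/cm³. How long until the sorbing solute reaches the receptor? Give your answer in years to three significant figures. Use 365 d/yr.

74.8 years

Hydraulic gradient i = (89.03 − 88.58) / 168 = 0.45 / 168 = 0.002679
K = 2.80e-4 m/s × 86400 s/d = 24.19 m/d
q = Ki = 24.19 × 0.002679 = 0.06480 m/d
v_s = q/n_e = 0.06480/0.31 = 0.2090 m/d
Retardation R = 1 + ρ_b·K_d/n = 1 + 1.57×3.7/0.31 = 19.74
Contaminant velocity v_c = v/R = 0.2090/19.74 = 0.01059 m/d
t = L/v_c = 289/0.01059 = 27290 d
   = 27290/365 = 74.8 yr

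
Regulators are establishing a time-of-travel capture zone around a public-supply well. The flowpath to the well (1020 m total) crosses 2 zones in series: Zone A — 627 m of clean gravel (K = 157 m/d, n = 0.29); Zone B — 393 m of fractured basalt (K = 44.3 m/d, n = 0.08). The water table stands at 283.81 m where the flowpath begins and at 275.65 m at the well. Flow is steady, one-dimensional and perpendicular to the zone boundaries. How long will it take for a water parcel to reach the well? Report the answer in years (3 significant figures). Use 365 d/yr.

0.921 years

Total head drop ΔH = 283.81 − 275.65 = 8.16 m
Steady 1-D flow in series ⇒ the Darcy flux q is identical in every zone and the zone head losses add (resistances L/K in series).
Σ(L/K) = 627/157 + 393/44.3 = 3.994 + 8.871 = 12.86 d
q = ΔH / Σ(L/K) = 8.16 / 12.86 = 0.6343 m/d (same in every zone)
Zone A: v = q/n = 0.6343/0.29 = 2.187 m/d → t_A = 627/2.187 = 286.7 d
Zone B: v = q/n = 0.6343/0.08 = 7.929 m/d → t_B = 393/7.929 = 49.57 d
Total t = 286.7 + 49.57 = 336.2 d
   = 336.2 / 365 = 0.921 yr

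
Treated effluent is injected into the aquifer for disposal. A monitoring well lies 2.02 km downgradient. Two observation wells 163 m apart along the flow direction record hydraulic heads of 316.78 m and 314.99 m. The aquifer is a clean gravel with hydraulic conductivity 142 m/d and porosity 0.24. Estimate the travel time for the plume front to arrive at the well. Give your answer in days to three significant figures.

311 days

Hydraulic gradient i = (316.78 − 314.99) / 163 = 1.79 / 163 = 0.01098
q = Ki = 142 × 0.01098 = 1.559 m/d
Seepage velocity v = q / n = 1.559 / 0.24 = 6.497 m/d
L = 2.02 km = 2020 m
t = L / v = 2020 / 6.497 = 310.9 d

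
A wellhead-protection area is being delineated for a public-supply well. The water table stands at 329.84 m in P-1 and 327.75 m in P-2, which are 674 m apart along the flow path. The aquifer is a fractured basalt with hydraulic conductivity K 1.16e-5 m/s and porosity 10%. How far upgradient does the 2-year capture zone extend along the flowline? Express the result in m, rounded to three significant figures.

Hydraulic gradient i = (329.84 − 327.75) / 674 = 2.09 / 674 = 0.003101
K = 1.16e-5 m/s × 86400 s/d = 1.002 m/d
q = Ki = 1.002 × 0.003101 = 0.003108 m/d
Average linear velocity = 0.003108 / 0.10 = 0.03108 m/d
T = 2 yr × 365 = 730 d
L = v × T = 0.03108 × 730 = 22.69 m

22.7 m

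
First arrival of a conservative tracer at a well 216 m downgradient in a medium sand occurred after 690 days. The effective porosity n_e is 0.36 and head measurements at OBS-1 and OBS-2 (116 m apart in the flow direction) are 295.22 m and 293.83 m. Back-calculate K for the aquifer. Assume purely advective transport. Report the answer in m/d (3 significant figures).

9.40 m/d

Hydraulic gradient i = (295.22 − 293.83) / 116 = 1.39 / 116 = 0.01198
v = L / t = 216 / 690 = 0.3130 m/d
K = v · n / i = 0.3130 × 0.36 / 0.01198 = 9.40 m/d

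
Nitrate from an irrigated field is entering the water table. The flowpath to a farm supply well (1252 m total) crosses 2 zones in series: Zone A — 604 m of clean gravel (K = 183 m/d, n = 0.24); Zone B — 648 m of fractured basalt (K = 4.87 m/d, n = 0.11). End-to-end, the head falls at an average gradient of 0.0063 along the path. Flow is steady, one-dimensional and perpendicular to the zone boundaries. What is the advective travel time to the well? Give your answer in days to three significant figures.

Continuity: the same q passes through each zone, so ΔH = q·Σ(L_j/K_j) — the zones act as resistances in series.
Σ(L/K) = 604/183 + 648/4.87 = 3.301 + 133.1 = 136.4 d
K_eq = L_total / Σ(L/K) = 1252 / 136.4 = 9.182 m/d
q = K_eq · i = 9.182 × 0.0063 = 0.05784 m/d (same in every zone)
Zone A: v = q/n = 0.05784/0.24 = 0.2410 m/d → t_A = 604/0.2410 = 2506 d
Zone B: v = q/n = 0.05784/0.11 = 0.5259 m/d → t_B = 648/0.5259 = 1232 d
Total t = 2506 + 1232 = 3738 d

3740 days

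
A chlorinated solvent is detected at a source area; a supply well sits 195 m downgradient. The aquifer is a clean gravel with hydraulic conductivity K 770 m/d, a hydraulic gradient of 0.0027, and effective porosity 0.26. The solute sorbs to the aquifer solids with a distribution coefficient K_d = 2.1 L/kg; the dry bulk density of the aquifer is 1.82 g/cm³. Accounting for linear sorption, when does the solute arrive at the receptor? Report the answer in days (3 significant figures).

383 days

Specific discharge q = 770 × 0.0027 = 2.079 m/d
v_s = q/n_e = 2.079/0.26 = 7.996 m/d
Retardation R = 1 + ρ_b·K_d/n = 1 + 1.82×2.1/0.26 = 15.70
Contaminant velocity v_c = v/R = 7.996/15.70 = 0.5093 m/d
t = L/v_c = 195/0.5093 = 382.9 d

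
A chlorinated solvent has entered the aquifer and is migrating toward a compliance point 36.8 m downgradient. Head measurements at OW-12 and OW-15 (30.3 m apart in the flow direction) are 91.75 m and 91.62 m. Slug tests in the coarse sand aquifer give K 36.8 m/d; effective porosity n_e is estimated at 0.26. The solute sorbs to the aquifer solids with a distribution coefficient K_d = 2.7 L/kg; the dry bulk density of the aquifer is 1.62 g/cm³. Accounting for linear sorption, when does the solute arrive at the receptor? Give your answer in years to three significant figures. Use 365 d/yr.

2.96 years

Hydraulic gradient i = (91.75 − 91.62) / 30.3 = 0.13 / 30.3 = 0.004290
Specific discharge q = 36.8 × 0.004290 = 0.1579 m/d
Average linear velocity = 0.1579 / 0.26 = 0.6073 m/d
Retardation R = 1 + ρ_b·K_d/n = 1 + 1.62×2.7/0.26 = 17.82
Contaminant velocity v_c = v/R = 0.6073/17.82 = 0.03407 m/d
t = L/v_c = 36.8/0.03407 = 1080 d
   = 1080/365 = 2.96 yr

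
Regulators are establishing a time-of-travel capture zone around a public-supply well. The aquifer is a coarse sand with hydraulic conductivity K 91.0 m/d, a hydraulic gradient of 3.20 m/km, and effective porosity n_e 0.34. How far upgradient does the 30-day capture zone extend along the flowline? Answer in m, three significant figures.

Darcy flux q = K·i = 91.0 × 0.0032 = 0.2912 m/d
Seepage velocity v = q / n = 0.2912 / 0.34 = 0.8565 m/d
L = v × T = 0.8565 × 30 = 25.69 m

25.7 m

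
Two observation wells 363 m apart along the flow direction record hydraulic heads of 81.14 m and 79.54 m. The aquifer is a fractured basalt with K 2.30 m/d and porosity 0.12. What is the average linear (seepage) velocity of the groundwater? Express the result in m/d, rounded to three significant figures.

0.0845 m/d

Hydraulic gradient i = (81.14 − 79.54) / 363 = 1.60 / 363 = 0.004408
q = Ki = 2.30 × 0.004408 = 0.01014 m/d
Seepage velocity v = q / n = 0.01014 / 0.12 = 0.08448 m/d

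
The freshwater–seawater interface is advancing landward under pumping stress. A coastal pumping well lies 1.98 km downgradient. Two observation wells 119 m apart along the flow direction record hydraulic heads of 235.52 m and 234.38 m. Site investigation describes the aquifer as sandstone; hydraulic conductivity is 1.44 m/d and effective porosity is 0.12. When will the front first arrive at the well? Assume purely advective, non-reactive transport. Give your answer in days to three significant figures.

17200 days

Hydraulic gradient i = (235.52 − 234.38) / 119 = 1.14 / 119 = 0.009580
q = Ki = 1.44 × 0.009580 = 0.01379 m/d
Seepage velocity v = q / n = 0.01379 / 0.12 = 0.1150 m/d
L = 1.98 km = 1980 m
t = L / v = 1980 / 0.1150 = 17220 d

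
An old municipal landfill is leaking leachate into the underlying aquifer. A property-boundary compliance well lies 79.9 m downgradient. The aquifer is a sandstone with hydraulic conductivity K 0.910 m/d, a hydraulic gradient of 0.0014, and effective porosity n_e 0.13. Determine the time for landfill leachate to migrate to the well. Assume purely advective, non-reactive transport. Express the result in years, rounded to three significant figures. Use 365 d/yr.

Darcy flux q = K·i = 0.910 × 0.0014 = 0.001274 m/d
Average linear velocity = 0.001274 / 0.13 = 0.009800 m/d
t = L / v = 79.9 / 0.009800 = 8153 d
   = 8153 / 365 = 22.3 yr

22.3 years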